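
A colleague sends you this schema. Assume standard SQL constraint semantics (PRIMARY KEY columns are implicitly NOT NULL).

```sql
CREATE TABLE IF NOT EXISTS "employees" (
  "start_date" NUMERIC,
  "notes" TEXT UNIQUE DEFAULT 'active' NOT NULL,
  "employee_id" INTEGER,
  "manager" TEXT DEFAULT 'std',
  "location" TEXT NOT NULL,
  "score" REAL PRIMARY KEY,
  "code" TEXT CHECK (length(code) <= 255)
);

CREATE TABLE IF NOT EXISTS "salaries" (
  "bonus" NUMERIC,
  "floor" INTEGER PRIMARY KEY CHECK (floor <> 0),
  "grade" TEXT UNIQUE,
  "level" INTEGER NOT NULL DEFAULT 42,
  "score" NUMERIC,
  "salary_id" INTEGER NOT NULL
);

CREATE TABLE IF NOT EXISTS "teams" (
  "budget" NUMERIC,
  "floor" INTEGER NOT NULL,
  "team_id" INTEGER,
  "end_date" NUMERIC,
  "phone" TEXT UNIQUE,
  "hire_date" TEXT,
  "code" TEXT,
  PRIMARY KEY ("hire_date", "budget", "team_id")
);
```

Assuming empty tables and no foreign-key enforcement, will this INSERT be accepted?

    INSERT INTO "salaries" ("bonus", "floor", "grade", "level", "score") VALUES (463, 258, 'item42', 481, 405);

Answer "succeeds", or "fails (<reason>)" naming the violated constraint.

salary_id is omitted from the column list and has no DEFAULT, so it would receive NULL.
But salary_id is declared NOT NULL.

fails (NOT NULL on salary_id)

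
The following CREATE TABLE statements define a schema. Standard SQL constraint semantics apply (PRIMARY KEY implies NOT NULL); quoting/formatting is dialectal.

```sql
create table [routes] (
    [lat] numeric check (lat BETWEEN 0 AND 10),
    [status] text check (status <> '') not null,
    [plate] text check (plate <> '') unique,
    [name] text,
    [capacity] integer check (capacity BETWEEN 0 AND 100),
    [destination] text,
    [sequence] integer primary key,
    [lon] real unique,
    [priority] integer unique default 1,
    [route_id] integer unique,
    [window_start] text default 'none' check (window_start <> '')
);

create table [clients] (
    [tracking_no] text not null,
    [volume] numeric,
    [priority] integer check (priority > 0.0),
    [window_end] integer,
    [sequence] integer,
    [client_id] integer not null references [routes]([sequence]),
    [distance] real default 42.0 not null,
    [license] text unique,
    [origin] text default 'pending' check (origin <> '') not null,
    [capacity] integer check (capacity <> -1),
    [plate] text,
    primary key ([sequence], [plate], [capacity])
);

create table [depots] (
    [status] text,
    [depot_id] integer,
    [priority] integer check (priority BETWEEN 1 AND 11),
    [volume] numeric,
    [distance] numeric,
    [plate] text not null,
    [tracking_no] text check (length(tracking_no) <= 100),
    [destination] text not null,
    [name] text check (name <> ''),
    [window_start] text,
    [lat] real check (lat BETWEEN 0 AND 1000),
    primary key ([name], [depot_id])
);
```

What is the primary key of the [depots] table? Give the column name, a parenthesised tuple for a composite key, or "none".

(name, depot_id)

A table-level PRIMARY KEY clause names 2 columns: name, depot_id.
This is a composite key — the combination is unique, not each column individually.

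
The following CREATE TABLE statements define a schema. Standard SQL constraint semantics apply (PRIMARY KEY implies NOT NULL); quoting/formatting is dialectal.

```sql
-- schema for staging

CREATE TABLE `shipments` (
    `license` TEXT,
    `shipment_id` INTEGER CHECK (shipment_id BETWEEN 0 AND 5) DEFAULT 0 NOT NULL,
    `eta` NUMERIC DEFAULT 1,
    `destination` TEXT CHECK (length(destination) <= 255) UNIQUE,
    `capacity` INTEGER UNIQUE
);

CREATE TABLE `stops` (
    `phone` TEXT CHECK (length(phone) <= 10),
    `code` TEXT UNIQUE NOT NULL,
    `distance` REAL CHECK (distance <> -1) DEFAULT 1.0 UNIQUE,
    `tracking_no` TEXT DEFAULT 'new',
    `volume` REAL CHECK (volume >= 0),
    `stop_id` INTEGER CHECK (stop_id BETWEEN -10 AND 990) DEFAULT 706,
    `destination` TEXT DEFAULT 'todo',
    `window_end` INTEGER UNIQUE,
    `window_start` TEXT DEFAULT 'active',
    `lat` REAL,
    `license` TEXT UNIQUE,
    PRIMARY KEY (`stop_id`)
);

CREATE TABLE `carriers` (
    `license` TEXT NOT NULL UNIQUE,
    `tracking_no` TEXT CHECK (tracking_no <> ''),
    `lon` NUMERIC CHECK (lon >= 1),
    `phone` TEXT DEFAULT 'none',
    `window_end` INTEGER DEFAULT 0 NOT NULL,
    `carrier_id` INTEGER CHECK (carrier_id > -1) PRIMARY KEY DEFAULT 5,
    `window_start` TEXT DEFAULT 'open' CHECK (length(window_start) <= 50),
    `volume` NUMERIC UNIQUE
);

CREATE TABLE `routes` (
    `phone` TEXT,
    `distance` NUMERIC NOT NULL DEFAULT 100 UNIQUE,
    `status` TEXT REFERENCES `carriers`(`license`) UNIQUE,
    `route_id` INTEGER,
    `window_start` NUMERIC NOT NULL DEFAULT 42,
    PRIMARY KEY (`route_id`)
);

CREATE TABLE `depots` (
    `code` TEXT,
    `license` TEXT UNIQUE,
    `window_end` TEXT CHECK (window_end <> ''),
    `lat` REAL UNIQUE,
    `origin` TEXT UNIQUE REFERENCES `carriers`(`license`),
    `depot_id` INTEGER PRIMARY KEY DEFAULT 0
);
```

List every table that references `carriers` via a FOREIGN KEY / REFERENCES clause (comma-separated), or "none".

routes, depots

- routes.status references carriers(license).
- depots.origin references carriers(license).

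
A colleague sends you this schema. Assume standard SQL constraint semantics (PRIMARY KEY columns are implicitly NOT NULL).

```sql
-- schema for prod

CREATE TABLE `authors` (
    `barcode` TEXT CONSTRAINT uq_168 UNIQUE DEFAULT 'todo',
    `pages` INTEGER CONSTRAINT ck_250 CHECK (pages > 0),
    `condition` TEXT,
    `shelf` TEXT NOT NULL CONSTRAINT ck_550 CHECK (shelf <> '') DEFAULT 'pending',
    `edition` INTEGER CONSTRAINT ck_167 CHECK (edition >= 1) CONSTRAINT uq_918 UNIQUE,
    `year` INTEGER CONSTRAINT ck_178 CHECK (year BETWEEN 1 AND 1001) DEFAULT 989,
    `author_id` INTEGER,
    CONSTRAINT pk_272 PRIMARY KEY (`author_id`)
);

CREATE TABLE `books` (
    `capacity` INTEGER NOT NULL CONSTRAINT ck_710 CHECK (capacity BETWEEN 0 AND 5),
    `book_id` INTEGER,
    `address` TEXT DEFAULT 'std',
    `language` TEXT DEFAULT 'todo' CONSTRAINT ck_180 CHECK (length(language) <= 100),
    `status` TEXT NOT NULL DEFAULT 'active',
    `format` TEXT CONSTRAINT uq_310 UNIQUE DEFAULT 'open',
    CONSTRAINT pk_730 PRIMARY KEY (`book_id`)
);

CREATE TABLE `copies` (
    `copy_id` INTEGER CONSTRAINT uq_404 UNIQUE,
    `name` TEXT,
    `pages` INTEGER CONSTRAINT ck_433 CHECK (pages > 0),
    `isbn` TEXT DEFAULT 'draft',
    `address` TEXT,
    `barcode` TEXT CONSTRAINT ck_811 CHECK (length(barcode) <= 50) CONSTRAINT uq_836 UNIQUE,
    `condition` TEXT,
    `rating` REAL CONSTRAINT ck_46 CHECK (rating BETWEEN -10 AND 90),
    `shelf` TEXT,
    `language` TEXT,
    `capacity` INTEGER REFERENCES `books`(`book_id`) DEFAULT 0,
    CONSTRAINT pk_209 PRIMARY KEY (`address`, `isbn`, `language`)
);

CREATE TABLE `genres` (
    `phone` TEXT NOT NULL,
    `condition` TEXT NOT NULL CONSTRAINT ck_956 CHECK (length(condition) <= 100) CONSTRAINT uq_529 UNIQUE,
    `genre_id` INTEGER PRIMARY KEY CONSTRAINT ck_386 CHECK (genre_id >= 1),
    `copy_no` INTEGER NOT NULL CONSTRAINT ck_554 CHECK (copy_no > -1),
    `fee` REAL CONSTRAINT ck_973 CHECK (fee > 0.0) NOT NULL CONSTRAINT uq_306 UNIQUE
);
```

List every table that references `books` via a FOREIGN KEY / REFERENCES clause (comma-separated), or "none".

copies

- copies.capacity references books(book_id).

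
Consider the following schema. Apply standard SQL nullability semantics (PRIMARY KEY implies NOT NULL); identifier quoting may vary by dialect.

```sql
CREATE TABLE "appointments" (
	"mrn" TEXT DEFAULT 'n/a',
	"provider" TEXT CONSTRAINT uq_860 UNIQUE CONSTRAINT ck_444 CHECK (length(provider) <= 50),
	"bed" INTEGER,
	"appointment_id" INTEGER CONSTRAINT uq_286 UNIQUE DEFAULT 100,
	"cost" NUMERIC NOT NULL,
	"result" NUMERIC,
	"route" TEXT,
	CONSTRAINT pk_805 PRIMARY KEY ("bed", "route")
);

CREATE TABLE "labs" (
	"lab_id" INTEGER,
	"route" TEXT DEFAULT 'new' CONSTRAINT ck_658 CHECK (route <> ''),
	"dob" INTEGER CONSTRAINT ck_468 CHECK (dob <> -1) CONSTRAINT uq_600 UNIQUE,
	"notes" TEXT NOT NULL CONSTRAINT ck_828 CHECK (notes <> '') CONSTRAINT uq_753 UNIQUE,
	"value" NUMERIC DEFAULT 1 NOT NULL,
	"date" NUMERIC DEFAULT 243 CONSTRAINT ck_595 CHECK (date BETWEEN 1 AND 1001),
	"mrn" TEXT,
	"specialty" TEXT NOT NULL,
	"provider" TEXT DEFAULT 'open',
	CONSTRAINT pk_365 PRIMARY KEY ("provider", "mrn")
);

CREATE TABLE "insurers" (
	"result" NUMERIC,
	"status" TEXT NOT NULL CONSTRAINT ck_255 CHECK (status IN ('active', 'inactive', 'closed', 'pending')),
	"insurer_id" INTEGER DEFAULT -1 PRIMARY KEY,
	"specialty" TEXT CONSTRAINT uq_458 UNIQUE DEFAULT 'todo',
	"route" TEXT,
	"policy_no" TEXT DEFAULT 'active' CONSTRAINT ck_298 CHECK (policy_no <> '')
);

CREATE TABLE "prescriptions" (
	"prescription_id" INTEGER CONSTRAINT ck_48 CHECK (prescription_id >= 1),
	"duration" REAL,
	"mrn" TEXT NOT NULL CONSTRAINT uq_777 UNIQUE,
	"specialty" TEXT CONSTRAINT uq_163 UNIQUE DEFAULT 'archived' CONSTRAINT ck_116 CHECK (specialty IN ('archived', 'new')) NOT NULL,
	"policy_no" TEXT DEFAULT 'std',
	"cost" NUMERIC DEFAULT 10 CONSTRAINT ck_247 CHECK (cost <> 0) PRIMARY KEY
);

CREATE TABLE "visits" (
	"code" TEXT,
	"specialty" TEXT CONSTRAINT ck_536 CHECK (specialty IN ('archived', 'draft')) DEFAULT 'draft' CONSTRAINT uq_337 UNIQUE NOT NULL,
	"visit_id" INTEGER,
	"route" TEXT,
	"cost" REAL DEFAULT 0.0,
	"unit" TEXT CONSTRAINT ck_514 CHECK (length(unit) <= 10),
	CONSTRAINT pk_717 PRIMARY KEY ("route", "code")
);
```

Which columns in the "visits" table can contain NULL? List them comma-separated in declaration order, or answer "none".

- code: part of the PRIMARY KEY, which implies NOT NULL → not nullable.
- specialty: declared NOT NULL → not nullable.
- visit_id: no NOT NULL constraint applies → nullable.
- route: part of the PRIMARY KEY, which implies NOT NULL → not nullable.
- cost: DEFAULT only fills an omitted column; an explicit NULL is still allowed → nullable.
- unit: CHECK does not forbid NULL (a CHECK constraint passes when its expression is NULL) → nullable.

visit_id, cost, unit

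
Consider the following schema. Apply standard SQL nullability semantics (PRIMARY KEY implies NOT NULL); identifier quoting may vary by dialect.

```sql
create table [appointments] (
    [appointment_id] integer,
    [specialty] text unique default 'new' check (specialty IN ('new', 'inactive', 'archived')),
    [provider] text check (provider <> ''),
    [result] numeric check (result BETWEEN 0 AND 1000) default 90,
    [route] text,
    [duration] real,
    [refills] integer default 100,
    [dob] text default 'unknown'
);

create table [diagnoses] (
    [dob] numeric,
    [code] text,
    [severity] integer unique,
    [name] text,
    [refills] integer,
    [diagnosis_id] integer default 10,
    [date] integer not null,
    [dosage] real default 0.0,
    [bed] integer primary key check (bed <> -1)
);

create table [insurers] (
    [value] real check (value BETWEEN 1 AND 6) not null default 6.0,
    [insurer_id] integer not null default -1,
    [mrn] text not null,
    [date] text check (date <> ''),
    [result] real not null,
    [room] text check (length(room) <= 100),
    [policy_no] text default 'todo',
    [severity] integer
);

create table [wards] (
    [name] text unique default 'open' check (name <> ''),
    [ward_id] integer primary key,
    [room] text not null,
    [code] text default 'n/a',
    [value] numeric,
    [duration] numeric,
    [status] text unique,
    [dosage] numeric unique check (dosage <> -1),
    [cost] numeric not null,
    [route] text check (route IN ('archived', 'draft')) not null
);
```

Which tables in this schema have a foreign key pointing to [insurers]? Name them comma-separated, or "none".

none

No REFERENCES clause anywhere in the schema names insurers.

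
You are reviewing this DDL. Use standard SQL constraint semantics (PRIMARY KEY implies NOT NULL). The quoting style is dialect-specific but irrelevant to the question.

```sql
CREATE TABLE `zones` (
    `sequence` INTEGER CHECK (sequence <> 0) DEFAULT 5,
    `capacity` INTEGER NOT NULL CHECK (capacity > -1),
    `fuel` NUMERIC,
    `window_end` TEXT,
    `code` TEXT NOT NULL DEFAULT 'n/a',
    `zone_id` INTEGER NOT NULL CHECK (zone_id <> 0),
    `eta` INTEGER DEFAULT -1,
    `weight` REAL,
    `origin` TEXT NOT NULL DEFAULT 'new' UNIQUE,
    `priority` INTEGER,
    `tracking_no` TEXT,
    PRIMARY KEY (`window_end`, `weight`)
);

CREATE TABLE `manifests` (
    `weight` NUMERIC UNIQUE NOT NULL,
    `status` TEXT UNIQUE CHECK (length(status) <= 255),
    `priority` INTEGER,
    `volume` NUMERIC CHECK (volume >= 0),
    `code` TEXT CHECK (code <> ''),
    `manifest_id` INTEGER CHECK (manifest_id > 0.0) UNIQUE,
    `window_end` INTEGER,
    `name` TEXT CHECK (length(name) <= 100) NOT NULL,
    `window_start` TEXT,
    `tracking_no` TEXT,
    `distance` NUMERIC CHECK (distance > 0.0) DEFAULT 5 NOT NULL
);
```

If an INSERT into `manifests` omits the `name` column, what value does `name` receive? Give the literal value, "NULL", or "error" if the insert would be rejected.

error

name has no DEFAULT clause.
Omitting it would insert NULL, but it is declared NOT NULL, so the INSERT fails.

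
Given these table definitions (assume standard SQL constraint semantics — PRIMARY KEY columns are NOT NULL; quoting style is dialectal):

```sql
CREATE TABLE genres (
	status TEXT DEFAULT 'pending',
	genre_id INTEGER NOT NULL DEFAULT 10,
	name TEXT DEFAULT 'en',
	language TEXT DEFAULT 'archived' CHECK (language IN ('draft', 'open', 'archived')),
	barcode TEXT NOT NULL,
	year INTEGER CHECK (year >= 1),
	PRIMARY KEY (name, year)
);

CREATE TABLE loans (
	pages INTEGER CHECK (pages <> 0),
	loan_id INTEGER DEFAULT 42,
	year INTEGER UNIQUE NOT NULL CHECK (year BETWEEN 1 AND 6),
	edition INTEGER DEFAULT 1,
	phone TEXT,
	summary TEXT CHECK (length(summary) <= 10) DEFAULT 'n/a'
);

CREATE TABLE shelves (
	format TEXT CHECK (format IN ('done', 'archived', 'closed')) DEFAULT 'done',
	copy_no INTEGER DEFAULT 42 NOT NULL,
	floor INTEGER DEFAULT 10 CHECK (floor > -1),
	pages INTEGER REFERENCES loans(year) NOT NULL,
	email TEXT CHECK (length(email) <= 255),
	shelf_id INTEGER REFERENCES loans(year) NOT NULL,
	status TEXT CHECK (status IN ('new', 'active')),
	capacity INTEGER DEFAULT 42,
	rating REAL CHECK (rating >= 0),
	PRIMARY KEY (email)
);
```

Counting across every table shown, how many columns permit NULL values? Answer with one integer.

12

genres: 2 nullable (status, language — PK (name, year) and explicit NOT NULL columns excluded).
loans: 5 nullable (pages, loan_id, edition, phone, summary — PK none and explicit NOT NULL columns excluded).
shelves: 5 nullable (format, floor, status, capacity, rating — PK (email) and explicit NOT NULL columns excluded).
Total: 2 + 5 + 5 = 12.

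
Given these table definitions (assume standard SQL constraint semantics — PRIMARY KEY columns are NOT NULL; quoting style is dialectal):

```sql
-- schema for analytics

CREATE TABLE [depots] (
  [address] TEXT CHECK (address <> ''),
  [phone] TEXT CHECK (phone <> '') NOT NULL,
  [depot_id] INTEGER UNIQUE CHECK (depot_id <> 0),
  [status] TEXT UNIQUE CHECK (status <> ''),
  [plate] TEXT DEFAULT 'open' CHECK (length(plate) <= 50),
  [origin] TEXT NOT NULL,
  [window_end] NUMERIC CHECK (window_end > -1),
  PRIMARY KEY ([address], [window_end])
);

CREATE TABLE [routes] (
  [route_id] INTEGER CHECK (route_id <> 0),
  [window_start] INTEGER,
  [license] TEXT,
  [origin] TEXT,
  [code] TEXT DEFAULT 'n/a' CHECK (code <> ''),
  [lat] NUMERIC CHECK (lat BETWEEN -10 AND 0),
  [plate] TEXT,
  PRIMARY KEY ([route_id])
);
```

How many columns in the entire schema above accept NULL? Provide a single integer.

9

depots: 3 nullable (depot_id, status, plate — PK (address, window_end) and explicit NOT NULL columns excluded).
routes: 6 nullable (window_start, license, origin, code, lat, plate — PK (route_id) and explicit NOT NULL columns excluded).
Total: 3 + 6 = 9.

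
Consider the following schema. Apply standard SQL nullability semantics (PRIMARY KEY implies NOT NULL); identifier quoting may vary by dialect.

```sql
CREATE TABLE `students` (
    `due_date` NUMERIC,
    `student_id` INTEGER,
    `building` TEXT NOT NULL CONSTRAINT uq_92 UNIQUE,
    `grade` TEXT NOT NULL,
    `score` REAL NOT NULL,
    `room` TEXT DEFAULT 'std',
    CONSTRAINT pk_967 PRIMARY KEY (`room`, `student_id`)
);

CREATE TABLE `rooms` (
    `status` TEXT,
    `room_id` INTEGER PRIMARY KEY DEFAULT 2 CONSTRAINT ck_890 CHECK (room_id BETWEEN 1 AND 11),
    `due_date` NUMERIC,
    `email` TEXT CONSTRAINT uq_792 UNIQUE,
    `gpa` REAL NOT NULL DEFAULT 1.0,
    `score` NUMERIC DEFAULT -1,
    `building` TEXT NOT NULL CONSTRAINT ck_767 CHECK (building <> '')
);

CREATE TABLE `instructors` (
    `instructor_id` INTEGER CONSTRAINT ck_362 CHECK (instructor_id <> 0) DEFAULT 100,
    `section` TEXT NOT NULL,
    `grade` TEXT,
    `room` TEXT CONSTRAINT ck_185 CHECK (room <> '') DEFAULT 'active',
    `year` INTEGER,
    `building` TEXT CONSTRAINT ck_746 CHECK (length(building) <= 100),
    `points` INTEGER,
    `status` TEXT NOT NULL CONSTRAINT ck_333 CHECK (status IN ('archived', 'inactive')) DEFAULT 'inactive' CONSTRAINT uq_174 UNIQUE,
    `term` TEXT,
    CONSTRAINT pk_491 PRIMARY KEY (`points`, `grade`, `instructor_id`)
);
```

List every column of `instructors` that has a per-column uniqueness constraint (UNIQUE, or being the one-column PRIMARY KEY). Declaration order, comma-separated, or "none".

- instructor_id: part of a composite PRIMARY KEY — only the tuple is unique, not this column on its own.
- section: no UNIQUE or single-column PK constraint.
- grade: part of a composite PRIMARY KEY — only the tuple is unique, not this column on its own.
- room: no UNIQUE or single-column PK constraint.
- year: no UNIQUE or single-column PK constraint.
- building: no UNIQUE or single-column PK constraint.
- points: part of a composite PRIMARY KEY — only the tuple is unique, not this column on its own.
- status: declared UNIQUE → unique.
- term: no UNIQUE or single-column PK constraint.

status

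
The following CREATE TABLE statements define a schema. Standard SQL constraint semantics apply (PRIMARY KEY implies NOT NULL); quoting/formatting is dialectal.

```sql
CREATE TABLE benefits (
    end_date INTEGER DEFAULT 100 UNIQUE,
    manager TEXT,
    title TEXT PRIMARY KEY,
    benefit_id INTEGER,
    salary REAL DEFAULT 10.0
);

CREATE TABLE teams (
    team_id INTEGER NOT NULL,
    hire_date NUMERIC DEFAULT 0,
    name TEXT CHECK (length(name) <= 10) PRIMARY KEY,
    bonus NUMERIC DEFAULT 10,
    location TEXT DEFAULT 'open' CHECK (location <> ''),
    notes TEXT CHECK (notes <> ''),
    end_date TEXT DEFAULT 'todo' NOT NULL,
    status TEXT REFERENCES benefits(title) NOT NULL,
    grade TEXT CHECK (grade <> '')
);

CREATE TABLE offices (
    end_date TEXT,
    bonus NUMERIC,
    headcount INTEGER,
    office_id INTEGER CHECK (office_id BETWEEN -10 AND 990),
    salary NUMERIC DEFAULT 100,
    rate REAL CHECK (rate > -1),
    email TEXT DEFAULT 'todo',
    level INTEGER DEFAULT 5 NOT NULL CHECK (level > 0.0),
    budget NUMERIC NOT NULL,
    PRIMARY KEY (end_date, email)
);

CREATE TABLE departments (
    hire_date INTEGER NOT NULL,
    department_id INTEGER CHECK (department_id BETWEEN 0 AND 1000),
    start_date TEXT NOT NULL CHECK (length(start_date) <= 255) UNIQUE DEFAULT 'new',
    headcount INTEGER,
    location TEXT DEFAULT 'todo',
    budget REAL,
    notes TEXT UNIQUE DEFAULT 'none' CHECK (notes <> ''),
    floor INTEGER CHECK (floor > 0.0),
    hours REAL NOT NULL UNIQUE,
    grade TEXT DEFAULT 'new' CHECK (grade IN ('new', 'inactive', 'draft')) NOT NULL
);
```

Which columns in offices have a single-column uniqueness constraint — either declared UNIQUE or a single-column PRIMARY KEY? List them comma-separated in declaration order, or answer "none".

- end_date: part of a composite PRIMARY KEY — only the tuple is unique, not this column on its own.
- bonus: no UNIQUE or single-column PK constraint.
- headcount: no UNIQUE or single-column PK constraint.
- office_id: no UNIQUE or single-column PK constraint.
- salary: no UNIQUE or single-column PK constraint.
- rate: no UNIQUE or single-column PK constraint.
- email: part of a composite PRIMARY KEY — only the tuple is unique, not this column on its own.
- level: no UNIQUE or single-column PK constraint.
- budget: no UNIQUE or single-column PK constraint.

none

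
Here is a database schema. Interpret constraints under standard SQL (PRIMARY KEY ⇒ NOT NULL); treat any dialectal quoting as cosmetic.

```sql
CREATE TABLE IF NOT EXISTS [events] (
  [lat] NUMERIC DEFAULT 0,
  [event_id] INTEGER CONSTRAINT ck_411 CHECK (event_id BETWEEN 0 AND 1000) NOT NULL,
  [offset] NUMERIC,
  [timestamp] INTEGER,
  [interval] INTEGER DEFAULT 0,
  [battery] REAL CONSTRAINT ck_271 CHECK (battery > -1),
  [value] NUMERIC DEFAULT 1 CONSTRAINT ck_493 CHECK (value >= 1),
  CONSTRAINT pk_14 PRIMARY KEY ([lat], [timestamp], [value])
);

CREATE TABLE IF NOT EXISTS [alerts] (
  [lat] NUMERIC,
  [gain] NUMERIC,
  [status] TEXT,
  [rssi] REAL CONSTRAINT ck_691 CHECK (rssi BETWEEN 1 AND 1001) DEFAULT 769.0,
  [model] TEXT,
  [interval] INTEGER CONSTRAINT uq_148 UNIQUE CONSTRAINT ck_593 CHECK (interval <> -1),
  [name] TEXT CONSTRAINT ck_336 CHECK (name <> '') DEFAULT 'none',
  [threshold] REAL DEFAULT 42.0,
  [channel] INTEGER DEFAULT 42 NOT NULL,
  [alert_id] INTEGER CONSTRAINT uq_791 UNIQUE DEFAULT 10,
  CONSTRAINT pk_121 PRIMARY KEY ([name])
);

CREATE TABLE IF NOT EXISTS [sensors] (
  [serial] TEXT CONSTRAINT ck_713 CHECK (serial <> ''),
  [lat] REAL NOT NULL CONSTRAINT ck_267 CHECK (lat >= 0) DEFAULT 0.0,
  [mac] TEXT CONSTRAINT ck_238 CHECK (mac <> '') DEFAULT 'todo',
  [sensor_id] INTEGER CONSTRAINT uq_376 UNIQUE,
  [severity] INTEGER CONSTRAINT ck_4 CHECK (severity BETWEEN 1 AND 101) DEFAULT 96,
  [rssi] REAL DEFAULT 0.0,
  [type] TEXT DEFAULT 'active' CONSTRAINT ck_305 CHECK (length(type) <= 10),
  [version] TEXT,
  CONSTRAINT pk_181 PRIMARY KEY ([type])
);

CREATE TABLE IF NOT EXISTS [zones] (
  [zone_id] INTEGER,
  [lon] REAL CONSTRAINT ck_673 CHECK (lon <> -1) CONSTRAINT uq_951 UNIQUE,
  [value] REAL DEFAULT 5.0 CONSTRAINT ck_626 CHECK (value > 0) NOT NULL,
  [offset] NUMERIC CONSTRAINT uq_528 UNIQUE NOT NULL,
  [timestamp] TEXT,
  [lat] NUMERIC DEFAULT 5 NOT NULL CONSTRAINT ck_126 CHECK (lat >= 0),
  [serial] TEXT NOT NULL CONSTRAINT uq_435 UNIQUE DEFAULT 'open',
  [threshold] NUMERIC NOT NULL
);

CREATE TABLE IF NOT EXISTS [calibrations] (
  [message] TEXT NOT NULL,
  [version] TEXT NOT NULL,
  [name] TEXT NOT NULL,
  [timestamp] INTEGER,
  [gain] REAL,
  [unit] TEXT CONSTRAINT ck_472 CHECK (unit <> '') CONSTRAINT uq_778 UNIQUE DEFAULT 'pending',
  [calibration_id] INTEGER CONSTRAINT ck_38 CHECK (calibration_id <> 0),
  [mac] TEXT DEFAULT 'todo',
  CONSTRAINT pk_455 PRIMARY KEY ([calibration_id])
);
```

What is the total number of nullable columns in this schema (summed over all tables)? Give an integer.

24

events: 3 nullable (offset, interval, battery — PK (lat, timestamp, value) and explicit NOT NULL columns excluded).
alerts: 8 nullable (lat, gain, status, rssi, model, interval, threshold, alert_id — PK (name) and explicit NOT NULL columns excluded).
sensors: 6 nullable (serial, mac, sensor_id, severity, rssi, version — PK (type) and explicit NOT NULL columns excluded).
zones: 3 nullable (zone_id, lon, timestamp — PK none and explicit NOT NULL columns excluded).
calibrations: 4 nullable (timestamp, gain, unit, mac — PK (calibration_id) and explicit NOT NULL columns excluded).
Total: 3 + 8 + 6 + 3 + 4 = 24.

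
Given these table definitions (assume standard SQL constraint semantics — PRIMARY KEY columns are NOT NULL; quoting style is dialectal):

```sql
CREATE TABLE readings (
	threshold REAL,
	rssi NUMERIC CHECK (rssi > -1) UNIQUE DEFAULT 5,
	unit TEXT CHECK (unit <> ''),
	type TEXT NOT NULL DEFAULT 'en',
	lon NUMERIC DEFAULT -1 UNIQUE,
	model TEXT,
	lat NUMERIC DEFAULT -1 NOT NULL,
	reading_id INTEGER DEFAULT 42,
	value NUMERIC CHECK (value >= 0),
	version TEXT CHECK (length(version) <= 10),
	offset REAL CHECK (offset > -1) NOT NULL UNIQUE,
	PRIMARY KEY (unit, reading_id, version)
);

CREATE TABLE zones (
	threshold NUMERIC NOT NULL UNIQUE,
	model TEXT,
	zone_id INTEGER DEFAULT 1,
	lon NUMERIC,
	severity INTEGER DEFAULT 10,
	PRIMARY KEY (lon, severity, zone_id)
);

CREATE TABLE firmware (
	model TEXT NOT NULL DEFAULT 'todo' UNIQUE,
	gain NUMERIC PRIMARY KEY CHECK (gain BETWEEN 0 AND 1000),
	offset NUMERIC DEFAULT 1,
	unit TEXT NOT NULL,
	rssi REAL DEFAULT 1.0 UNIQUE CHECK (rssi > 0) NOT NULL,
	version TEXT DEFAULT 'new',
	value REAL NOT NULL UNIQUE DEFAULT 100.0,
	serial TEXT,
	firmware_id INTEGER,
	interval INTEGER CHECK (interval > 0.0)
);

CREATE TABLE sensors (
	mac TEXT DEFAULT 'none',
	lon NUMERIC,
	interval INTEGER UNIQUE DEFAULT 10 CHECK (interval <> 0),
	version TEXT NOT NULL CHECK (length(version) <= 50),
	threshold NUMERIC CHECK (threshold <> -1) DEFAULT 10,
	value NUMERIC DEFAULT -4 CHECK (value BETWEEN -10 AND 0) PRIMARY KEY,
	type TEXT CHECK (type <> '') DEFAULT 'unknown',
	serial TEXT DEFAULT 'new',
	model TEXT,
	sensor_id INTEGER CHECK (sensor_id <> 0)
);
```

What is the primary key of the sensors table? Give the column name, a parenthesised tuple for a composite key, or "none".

value

value is declared PRIMARY KEY inline on the column.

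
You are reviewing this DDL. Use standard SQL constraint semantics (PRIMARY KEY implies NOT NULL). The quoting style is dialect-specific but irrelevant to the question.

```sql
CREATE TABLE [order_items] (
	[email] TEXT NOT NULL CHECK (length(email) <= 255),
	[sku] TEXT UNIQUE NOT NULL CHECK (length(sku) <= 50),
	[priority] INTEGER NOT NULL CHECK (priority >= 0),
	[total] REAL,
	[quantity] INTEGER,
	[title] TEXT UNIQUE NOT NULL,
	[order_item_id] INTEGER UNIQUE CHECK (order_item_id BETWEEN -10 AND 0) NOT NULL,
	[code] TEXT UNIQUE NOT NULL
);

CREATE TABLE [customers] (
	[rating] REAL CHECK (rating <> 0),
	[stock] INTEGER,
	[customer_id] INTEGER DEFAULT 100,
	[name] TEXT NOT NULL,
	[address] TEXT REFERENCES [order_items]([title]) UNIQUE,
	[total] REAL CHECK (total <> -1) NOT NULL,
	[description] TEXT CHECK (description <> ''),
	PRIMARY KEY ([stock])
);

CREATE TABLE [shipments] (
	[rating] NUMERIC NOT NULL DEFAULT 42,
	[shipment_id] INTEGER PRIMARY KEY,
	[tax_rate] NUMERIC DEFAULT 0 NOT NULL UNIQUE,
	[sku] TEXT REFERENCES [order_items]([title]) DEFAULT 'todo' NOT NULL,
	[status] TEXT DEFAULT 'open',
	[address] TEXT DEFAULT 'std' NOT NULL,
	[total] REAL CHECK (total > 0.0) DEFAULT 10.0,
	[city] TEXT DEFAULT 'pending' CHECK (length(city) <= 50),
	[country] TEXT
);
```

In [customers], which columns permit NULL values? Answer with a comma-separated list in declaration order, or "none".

rating, customer_id, address, description

- rating: CHECK does not forbid NULL (a CHECK constraint passes when its expression is NULL) → nullable.
- stock: part of the PRIMARY KEY, which implies NOT NULL → not nullable.
- customer_id: DEFAULT only fills an omitted column; an explicit NULL is still allowed → nullable.
- name: declared NOT NULL → not nullable.
- address: a foreign key column may be NULL unless separately constrained → nullable.
- total: declared NOT NULL → not nullable.
- description: CHECK does not forbid NULL (a CHECK constraint passes when its expression is NULL) → nullable.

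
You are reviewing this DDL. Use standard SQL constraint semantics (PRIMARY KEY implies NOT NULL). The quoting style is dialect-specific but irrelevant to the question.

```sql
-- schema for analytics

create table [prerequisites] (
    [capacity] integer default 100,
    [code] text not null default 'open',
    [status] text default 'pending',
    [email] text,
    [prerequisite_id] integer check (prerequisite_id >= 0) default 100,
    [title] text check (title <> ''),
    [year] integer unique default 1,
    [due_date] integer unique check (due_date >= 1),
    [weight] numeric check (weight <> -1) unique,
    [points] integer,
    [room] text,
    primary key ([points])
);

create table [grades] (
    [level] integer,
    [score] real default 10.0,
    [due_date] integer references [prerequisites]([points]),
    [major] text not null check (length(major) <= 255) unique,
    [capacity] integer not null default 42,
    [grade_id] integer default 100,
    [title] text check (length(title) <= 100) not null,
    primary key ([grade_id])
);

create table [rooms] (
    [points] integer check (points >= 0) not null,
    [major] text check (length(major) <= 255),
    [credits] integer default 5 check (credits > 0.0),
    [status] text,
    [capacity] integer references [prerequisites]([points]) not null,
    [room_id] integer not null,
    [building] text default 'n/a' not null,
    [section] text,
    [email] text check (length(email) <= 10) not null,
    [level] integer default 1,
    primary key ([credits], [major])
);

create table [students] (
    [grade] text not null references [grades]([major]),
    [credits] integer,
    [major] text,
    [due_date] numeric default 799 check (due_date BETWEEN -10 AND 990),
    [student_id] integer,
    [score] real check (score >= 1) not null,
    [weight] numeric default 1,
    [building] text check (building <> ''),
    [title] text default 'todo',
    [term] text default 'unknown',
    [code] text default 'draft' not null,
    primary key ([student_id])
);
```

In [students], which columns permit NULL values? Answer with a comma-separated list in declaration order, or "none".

- grade: declared NOT NULL → not nullable.
- credits: no NOT NULL constraint applies → nullable.
- major: no NOT NULL constraint applies → nullable.
- due_date: CHECK does not forbid NULL (a CHECK constraint passes when its expression is NULL) → nullable.
- student_id: part of the PRIMARY KEY, which implies NOT NULL → not nullable.
- score: declared NOT NULL → not nullable.
- weight: DEFAULT only fills an omitted column; an explicit NULL is still allowed → nullable.
- building: CHECK does not forbid NULL (a CHECK constraint passes when its expression is NULL) → nullable.
- title: DEFAULT only fills an omitted column; an explicit NULL is still allowed → nullable.
- term: DEFAULT only fills an omitted column; an explicit NULL is still allowed → nullable.
- code: declared NOT NULL → not nullable.

credits, major, due_date, weight, building, title, term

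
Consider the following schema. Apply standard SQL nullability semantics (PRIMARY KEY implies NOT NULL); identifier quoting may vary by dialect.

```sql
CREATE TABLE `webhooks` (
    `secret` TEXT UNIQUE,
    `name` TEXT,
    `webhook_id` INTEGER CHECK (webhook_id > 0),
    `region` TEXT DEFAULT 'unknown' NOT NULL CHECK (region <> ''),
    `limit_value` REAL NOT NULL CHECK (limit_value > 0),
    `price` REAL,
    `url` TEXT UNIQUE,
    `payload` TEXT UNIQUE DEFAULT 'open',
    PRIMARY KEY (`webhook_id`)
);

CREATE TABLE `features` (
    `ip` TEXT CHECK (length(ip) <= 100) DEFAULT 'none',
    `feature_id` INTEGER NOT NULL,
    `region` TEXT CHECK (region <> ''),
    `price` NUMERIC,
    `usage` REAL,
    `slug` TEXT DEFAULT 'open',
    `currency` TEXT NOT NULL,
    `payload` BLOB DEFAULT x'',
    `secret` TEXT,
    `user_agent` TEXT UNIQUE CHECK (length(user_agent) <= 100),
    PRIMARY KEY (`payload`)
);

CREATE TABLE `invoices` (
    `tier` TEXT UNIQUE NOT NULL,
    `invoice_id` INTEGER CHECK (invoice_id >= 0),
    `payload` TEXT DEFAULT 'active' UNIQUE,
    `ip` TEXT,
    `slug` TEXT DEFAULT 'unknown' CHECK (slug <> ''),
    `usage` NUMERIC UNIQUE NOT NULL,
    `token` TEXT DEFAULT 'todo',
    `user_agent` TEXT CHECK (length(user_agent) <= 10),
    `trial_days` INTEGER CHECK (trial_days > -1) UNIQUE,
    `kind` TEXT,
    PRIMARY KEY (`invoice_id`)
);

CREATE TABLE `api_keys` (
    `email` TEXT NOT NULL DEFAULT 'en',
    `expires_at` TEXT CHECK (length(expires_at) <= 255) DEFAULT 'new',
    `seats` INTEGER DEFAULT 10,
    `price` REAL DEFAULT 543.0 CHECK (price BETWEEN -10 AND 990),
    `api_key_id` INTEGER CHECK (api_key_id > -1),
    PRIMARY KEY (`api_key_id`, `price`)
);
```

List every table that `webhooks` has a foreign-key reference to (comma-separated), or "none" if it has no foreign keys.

No column in webhooks has a REFERENCES clause.

none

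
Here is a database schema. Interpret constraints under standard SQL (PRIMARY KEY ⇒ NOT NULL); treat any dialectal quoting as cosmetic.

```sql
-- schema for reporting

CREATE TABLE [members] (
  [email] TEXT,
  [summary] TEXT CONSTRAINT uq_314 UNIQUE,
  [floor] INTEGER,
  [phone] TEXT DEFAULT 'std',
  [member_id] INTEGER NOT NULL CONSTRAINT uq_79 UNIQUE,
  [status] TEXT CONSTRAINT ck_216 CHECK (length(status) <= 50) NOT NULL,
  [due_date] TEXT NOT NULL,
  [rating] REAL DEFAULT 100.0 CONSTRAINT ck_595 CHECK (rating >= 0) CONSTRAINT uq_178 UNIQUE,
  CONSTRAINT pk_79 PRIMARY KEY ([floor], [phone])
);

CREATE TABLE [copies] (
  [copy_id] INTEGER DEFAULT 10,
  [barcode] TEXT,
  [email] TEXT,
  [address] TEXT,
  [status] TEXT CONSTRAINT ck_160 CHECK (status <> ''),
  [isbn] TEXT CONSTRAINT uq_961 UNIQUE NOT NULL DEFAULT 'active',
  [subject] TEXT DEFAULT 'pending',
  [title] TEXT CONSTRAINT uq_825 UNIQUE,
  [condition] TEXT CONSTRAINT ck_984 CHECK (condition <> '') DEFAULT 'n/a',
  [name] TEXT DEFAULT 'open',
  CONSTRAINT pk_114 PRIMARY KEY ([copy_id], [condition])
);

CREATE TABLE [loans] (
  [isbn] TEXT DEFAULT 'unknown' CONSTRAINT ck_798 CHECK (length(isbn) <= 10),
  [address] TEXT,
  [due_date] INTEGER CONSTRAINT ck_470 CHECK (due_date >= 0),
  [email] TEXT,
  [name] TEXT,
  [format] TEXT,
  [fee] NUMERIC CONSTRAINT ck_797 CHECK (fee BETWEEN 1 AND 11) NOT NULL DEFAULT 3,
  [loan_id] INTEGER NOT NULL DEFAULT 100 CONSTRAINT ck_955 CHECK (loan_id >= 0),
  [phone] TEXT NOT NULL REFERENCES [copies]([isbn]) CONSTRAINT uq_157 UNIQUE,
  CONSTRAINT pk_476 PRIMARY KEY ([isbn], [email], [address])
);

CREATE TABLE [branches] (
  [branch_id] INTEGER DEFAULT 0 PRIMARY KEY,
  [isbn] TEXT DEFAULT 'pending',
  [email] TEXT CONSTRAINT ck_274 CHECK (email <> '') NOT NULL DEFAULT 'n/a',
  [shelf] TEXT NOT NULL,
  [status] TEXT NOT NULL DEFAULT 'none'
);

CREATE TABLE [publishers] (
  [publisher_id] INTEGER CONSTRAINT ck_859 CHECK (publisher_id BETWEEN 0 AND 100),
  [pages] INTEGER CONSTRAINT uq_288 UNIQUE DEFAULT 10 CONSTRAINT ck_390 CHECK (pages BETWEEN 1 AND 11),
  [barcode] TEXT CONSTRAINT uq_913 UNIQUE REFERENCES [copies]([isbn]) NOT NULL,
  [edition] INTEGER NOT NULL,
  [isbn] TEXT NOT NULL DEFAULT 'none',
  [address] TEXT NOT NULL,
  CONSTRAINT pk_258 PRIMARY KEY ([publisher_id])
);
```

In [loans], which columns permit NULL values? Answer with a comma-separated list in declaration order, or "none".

- isbn: part of the PRIMARY KEY, which implies NOT NULL → not nullable.
- address: part of the PRIMARY KEY, which implies NOT NULL → not nullable.
- due_date: CHECK does not forbid NULL (a CHECK constraint passes when its expression is NULL) → nullable.
- email: part of the PRIMARY KEY, which implies NOT NULL → not nullable.
- name: no NOT NULL constraint applies → nullable.
- format: no NOT NULL constraint applies → nullable.
- fee: declared NOT NULL → not nullable.
- loan_id: declared NOT NULL → not nullable.
- phone: declared NOT NULL → not nullable.

due_date, name, format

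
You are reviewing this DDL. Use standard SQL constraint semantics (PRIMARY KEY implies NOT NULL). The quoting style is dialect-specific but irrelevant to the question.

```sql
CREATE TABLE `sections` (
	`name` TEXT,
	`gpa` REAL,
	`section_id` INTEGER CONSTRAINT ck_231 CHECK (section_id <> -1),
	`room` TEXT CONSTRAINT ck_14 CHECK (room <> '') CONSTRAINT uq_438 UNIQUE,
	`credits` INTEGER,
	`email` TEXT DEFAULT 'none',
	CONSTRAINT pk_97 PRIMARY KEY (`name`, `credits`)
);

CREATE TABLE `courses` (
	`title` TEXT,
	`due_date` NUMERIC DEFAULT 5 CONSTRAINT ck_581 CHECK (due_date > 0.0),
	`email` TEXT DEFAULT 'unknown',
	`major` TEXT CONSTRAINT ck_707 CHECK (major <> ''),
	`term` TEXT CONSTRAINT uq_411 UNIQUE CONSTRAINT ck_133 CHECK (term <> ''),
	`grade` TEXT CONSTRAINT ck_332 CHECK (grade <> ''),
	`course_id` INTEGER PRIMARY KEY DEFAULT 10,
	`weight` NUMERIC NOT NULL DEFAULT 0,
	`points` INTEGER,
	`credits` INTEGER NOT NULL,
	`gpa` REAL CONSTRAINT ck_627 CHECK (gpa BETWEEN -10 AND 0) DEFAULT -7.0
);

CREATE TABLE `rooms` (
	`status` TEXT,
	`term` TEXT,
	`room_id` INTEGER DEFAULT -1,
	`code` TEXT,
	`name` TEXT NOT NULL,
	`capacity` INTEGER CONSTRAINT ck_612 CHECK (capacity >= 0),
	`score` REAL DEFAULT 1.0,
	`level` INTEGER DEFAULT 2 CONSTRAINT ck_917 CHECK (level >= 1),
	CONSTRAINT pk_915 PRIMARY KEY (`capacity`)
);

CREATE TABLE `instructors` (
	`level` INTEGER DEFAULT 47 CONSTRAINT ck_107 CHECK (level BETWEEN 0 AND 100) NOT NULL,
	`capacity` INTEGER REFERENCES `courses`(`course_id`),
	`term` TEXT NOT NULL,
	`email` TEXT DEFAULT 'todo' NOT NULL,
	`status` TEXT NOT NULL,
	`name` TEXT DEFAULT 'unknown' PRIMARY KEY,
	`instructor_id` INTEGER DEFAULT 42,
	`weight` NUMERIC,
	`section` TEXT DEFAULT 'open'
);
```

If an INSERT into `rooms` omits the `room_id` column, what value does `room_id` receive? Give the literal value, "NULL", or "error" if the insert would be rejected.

-1

room_id has an explicit DEFAULT -1.
When the column is omitted from an INSERT, that default is used.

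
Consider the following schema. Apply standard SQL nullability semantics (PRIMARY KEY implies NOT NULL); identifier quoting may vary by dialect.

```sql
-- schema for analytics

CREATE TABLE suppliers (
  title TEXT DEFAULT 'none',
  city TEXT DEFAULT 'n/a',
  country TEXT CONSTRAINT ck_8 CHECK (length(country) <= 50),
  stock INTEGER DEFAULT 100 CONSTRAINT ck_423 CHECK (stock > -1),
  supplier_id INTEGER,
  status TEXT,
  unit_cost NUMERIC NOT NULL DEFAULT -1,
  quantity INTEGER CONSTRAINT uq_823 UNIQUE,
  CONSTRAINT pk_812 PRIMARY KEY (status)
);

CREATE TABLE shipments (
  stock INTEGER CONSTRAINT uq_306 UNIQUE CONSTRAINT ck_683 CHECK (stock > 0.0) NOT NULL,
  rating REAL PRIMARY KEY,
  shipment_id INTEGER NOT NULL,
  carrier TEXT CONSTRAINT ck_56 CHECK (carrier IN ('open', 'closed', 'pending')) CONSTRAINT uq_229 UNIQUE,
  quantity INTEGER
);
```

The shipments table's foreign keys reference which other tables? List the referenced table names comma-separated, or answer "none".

No column in shipments has a REFERENCES clause.

none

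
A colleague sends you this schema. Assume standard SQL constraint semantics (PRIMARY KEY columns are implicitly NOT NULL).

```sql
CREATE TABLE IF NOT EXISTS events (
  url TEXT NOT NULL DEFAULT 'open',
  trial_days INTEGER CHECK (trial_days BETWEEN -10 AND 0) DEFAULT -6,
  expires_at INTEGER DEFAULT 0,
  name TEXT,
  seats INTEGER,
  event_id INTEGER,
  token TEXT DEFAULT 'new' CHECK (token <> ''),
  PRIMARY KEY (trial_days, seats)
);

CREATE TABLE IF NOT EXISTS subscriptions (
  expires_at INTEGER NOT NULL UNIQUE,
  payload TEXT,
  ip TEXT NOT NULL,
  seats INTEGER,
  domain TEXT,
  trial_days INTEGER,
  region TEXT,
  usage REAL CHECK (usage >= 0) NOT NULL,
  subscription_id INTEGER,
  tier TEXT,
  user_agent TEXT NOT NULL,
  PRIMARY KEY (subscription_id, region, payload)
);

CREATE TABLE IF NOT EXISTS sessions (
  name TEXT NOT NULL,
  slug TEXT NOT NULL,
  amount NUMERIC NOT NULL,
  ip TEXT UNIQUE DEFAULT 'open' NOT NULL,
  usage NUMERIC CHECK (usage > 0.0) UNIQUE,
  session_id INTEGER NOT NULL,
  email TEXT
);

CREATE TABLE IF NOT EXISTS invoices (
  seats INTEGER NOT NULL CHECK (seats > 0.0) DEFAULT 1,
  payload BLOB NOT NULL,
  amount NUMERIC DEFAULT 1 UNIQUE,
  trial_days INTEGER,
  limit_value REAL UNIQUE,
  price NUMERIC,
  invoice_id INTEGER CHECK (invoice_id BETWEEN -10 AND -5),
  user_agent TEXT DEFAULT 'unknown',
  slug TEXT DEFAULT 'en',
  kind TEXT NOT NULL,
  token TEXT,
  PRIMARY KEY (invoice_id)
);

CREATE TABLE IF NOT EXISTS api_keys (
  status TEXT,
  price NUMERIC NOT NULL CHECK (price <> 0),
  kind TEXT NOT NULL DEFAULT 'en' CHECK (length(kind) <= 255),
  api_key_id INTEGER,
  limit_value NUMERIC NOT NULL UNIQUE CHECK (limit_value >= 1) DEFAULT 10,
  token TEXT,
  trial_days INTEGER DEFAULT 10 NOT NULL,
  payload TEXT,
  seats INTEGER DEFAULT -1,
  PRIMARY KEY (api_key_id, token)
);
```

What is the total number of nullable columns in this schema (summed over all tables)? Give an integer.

20

events: 4 nullable (expires_at, name, event_id, token — PK (trial_days, seats) and explicit NOT NULL columns excluded).
subscriptions: 4 nullable (seats, domain, trial_days, tier — PK (subscription_id, region, payload) and explicit NOT NULL columns excluded).
sessions: 2 nullable (usage, email — PK none and explicit NOT NULL columns excluded).
invoices: 7 nullable (amount, trial_days, limit_value, price, user_agent, slug, token — PK (invoice_id) and explicit NOT NULL columns excluded).
api_keys: 3 nullable (status, payload, seats — PK (api_key_id, token) and explicit NOT NULL columns excluded).
Total: 4 + 4 + 2 + 7 + 3 = 20.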